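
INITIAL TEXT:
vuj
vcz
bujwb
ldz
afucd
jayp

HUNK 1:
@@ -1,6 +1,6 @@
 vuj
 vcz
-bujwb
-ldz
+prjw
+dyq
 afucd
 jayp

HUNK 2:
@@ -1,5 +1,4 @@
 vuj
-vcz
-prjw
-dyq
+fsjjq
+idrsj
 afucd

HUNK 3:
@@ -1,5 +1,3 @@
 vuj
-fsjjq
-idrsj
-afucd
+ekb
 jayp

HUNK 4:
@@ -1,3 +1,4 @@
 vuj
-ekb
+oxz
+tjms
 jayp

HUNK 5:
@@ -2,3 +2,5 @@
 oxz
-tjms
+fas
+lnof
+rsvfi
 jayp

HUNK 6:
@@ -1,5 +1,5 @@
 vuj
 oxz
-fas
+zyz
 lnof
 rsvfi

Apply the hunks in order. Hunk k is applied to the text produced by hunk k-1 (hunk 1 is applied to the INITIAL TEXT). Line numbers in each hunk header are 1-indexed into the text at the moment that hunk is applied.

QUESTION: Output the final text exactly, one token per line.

Hunk 1: at line 1 remove [bujwb,ldz] add [prjw,dyq] -> 6 lines: vuj vcz prjw dyq afucd jayp
Hunk 2: at line 1 remove [vcz,prjw,dyq] add [fsjjq,idrsj] -> 5 lines: vuj fsjjq idrsj afucd jayp
Hunk 3: at line 1 remove [fsjjq,idrsj,afucd] add [ekb] -> 3 lines: vuj ekb jayp
Hunk 4: at line 1 remove [ekb] add [oxz,tjms] -> 4 lines: vuj oxz tjms jayp
Hunk 5: at line 2 remove [tjms] add [fas,lnof,rsvfi] -> 6 lines: vuj oxz fas lnof rsvfi jayp
Hunk 6: at line 1 remove [fas] add [zyz] -> 6 lines: vuj oxz zyz lnof rsvfi jayp

Answer: vuj
oxz
zyz
lnof
rsvfi
jayp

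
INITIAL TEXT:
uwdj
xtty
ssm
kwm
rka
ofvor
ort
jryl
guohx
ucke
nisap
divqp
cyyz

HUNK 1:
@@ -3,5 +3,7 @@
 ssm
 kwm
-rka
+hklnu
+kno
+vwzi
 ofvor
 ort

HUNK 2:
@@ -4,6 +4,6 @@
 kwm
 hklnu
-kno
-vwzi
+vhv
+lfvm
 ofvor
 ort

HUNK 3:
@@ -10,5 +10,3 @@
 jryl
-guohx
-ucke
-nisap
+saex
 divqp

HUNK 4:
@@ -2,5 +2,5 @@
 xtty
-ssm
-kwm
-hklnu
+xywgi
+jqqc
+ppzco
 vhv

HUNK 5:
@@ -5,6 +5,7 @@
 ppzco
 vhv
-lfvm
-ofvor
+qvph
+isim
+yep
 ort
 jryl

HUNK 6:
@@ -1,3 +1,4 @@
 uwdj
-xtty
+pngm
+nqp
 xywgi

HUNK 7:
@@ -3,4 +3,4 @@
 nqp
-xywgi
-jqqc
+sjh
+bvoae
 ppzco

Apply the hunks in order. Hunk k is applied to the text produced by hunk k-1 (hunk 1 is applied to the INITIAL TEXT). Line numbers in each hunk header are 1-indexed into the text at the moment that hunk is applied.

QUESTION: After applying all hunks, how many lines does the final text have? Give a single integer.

Answer: 15

Derivation:
Hunk 1: at line 3 remove [rka] add [hklnu,kno,vwzi] -> 15 lines: uwdj xtty ssm kwm hklnu kno vwzi ofvor ort jryl guohx ucke nisap divqp cyyz
Hunk 2: at line 4 remove [kno,vwzi] add [vhv,lfvm] -> 15 lines: uwdj xtty ssm kwm hklnu vhv lfvm ofvor ort jryl guohx ucke nisap divqp cyyz
Hunk 3: at line 10 remove [guohx,ucke,nisap] add [saex] -> 13 lines: uwdj xtty ssm kwm hklnu vhv lfvm ofvor ort jryl saex divqp cyyz
Hunk 4: at line 2 remove [ssm,kwm,hklnu] add [xywgi,jqqc,ppzco] -> 13 lines: uwdj xtty xywgi jqqc ppzco vhv lfvm ofvor ort jryl saex divqp cyyz
Hunk 5: at line 5 remove [lfvm,ofvor] add [qvph,isim,yep] -> 14 lines: uwdj xtty xywgi jqqc ppzco vhv qvph isim yep ort jryl saex divqp cyyz
Hunk 6: at line 1 remove [xtty] add [pngm,nqp] -> 15 lines: uwdj pngm nqp xywgi jqqc ppzco vhv qvph isim yep ort jryl saex divqp cyyz
Hunk 7: at line 3 remove [xywgi,jqqc] add [sjh,bvoae] -> 15 lines: uwdj pngm nqp sjh bvoae ppzco vhv qvph isim yep ort jryl saex divqp cyyz
Final line count: 15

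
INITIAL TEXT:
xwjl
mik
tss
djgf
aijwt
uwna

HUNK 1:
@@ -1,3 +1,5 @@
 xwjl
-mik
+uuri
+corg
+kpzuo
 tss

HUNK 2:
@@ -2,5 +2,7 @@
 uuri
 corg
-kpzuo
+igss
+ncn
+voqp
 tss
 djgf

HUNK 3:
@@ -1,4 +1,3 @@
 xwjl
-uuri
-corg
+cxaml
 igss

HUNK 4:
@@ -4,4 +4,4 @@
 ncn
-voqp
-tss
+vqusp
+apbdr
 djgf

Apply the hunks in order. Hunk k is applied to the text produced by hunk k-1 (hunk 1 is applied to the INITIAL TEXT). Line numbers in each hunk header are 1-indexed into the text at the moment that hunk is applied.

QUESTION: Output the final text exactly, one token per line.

Hunk 1: at line 1 remove [mik] add [uuri,corg,kpzuo] -> 8 lines: xwjl uuri corg kpzuo tss djgf aijwt uwna
Hunk 2: at line 2 remove [kpzuo] add [igss,ncn,voqp] -> 10 lines: xwjl uuri corg igss ncn voqp tss djgf aijwt uwna
Hunk 3: at line 1 remove [uuri,corg] add [cxaml] -> 9 lines: xwjl cxaml igss ncn voqp tss djgf aijwt uwna
Hunk 4: at line 4 remove [voqp,tss] add [vqusp,apbdr] -> 9 lines: xwjl cxaml igss ncn vqusp apbdr djgf aijwt uwna

Answer: xwjl
cxaml
igss
ncn
vqusp
apbdr
djgf
aijwt
uwna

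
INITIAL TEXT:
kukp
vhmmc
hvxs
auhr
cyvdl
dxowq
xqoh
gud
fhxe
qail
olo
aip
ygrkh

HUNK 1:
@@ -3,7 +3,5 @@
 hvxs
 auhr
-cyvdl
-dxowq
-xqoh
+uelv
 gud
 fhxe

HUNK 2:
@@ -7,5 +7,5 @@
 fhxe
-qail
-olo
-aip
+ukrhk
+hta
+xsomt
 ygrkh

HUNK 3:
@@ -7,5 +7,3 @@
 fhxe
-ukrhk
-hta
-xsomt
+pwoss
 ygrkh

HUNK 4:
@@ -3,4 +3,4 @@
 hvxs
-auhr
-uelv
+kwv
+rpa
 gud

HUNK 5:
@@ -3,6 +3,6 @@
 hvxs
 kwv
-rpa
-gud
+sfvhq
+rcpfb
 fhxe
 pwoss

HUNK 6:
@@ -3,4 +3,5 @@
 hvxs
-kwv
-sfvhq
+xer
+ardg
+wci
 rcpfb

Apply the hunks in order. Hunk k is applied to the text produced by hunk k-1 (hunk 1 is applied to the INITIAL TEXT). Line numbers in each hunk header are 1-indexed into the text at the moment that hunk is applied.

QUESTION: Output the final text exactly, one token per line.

Answer: kukp
vhmmc
hvxs
xer
ardg
wci
rcpfb
fhxe
pwoss
ygrkh

Derivation:
Hunk 1: at line 3 remove [cyvdl,dxowq,xqoh] add [uelv] -> 11 lines: kukp vhmmc hvxs auhr uelv gud fhxe qail olo aip ygrkh
Hunk 2: at line 7 remove [qail,olo,aip] add [ukrhk,hta,xsomt] -> 11 lines: kukp vhmmc hvxs auhr uelv gud fhxe ukrhk hta xsomt ygrkh
Hunk 3: at line 7 remove [ukrhk,hta,xsomt] add [pwoss] -> 9 lines: kukp vhmmc hvxs auhr uelv gud fhxe pwoss ygrkh
Hunk 4: at line 3 remove [auhr,uelv] add [kwv,rpa] -> 9 lines: kukp vhmmc hvxs kwv rpa gud fhxe pwoss ygrkh
Hunk 5: at line 3 remove [rpa,gud] add [sfvhq,rcpfb] -> 9 lines: kukp vhmmc hvxs kwv sfvhq rcpfb fhxe pwoss ygrkh
Hunk 6: at line 3 remove [kwv,sfvhq] add [xer,ardg,wci] -> 10 lines: kukp vhmmc hvxs xer ardg wci rcpfb fhxe pwoss ygrkh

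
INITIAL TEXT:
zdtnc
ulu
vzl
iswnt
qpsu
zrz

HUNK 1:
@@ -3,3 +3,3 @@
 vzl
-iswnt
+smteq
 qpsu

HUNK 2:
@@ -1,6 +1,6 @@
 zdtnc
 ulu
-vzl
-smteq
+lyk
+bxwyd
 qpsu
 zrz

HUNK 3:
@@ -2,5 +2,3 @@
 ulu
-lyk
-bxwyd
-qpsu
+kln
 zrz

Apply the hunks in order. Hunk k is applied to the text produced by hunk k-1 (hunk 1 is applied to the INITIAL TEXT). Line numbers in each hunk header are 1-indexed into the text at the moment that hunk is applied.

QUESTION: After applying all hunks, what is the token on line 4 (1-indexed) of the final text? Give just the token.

Hunk 1: at line 3 remove [iswnt] add [smteq] -> 6 lines: zdtnc ulu vzl smteq qpsu zrz
Hunk 2: at line 1 remove [vzl,smteq] add [lyk,bxwyd] -> 6 lines: zdtnc ulu lyk bxwyd qpsu zrz
Hunk 3: at line 2 remove [lyk,bxwyd,qpsu] add [kln] -> 4 lines: zdtnc ulu kln zrz
Final line 4: zrz

Answer: zrz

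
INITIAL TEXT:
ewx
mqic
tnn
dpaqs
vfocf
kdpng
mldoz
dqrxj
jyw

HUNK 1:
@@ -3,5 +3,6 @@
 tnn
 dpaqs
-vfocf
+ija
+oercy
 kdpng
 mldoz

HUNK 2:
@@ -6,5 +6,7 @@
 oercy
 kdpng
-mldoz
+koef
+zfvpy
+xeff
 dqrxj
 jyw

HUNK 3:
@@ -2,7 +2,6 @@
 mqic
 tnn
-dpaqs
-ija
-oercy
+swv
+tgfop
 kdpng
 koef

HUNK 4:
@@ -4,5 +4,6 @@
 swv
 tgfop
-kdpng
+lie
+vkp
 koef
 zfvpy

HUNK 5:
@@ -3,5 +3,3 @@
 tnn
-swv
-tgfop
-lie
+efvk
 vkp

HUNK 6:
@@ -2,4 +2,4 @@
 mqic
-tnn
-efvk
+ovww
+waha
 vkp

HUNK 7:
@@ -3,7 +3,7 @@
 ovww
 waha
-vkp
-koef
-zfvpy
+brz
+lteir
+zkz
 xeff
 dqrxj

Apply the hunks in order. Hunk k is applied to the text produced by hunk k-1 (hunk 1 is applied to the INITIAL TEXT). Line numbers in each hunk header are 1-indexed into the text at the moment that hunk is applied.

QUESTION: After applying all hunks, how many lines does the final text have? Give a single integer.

Hunk 1: at line 3 remove [vfocf] add [ija,oercy] -> 10 lines: ewx mqic tnn dpaqs ija oercy kdpng mldoz dqrxj jyw
Hunk 2: at line 6 remove [mldoz] add [koef,zfvpy,xeff] -> 12 lines: ewx mqic tnn dpaqs ija oercy kdpng koef zfvpy xeff dqrxj jyw
Hunk 3: at line 2 remove [dpaqs,ija,oercy] add [swv,tgfop] -> 11 lines: ewx mqic tnn swv tgfop kdpng koef zfvpy xeff dqrxj jyw
Hunk 4: at line 4 remove [kdpng] add [lie,vkp] -> 12 lines: ewx mqic tnn swv tgfop lie vkp koef zfvpy xeff dqrxj jyw
Hunk 5: at line 3 remove [swv,tgfop,lie] add [efvk] -> 10 lines: ewx mqic tnn efvk vkp koef zfvpy xeff dqrxj jyw
Hunk 6: at line 2 remove [tnn,efvk] add [ovww,waha] -> 10 lines: ewx mqic ovww waha vkp koef zfvpy xeff dqrxj jyw
Hunk 7: at line 3 remove [vkp,koef,zfvpy] add [brz,lteir,zkz] -> 10 lines: ewx mqic ovww waha brz lteir zkz xeff dqrxj jyw
Final line count: 10

Answer: 10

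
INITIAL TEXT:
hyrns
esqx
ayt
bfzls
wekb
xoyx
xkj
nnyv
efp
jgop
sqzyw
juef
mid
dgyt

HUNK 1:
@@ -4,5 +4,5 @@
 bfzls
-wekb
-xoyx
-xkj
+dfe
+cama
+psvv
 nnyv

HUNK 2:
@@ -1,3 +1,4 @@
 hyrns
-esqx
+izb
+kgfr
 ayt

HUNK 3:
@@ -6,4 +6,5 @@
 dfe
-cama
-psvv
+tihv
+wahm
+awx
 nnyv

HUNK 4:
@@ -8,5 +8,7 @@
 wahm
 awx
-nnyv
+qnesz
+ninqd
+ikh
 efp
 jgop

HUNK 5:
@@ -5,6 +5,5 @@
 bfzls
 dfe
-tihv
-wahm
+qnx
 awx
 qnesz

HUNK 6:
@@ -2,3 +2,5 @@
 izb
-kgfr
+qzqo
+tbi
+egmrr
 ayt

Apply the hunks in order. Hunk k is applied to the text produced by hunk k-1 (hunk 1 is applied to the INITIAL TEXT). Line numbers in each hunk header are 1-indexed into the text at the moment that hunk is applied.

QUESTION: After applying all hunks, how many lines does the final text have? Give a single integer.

Hunk 1: at line 4 remove [wekb,xoyx,xkj] add [dfe,cama,psvv] -> 14 lines: hyrns esqx ayt bfzls dfe cama psvv nnyv efp jgop sqzyw juef mid dgyt
Hunk 2: at line 1 remove [esqx] add [izb,kgfr] -> 15 lines: hyrns izb kgfr ayt bfzls dfe cama psvv nnyv efp jgop sqzyw juef mid dgyt
Hunk 3: at line 6 remove [cama,psvv] add [tihv,wahm,awx] -> 16 lines: hyrns izb kgfr ayt bfzls dfe tihv wahm awx nnyv efp jgop sqzyw juef mid dgyt
Hunk 4: at line 8 remove [nnyv] add [qnesz,ninqd,ikh] -> 18 lines: hyrns izb kgfr ayt bfzls dfe tihv wahm awx qnesz ninqd ikh efp jgop sqzyw juef mid dgyt
Hunk 5: at line 5 remove [tihv,wahm] add [qnx] -> 17 lines: hyrns izb kgfr ayt bfzls dfe qnx awx qnesz ninqd ikh efp jgop sqzyw juef mid dgyt
Hunk 6: at line 2 remove [kgfr] add [qzqo,tbi,egmrr] -> 19 lines: hyrns izb qzqo tbi egmrr ayt bfzls dfe qnx awx qnesz ninqd ikh efp jgop sqzyw juef mid dgyt
Final line count: 19

Answer: 19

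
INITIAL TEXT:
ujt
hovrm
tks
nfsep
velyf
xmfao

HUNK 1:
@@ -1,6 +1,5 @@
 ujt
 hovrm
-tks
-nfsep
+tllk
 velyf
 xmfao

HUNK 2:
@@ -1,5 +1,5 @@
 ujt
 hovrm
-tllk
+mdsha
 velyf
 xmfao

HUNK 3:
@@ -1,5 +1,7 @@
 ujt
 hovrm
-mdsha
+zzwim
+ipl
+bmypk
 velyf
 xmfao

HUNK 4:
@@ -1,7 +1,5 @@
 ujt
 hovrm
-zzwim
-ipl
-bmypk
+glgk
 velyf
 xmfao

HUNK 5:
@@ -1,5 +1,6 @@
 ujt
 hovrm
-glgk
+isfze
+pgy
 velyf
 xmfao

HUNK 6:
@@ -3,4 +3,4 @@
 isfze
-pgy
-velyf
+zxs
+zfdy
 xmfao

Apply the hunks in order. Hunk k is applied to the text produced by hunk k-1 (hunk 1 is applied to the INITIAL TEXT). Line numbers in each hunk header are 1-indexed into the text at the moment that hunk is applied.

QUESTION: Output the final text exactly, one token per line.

Answer: ujt
hovrm
isfze
zxs
zfdy
xmfao

Derivation:
Hunk 1: at line 1 remove [tks,nfsep] add [tllk] -> 5 lines: ujt hovrm tllk velyf xmfao
Hunk 2: at line 1 remove [tllk] add [mdsha] -> 5 lines: ujt hovrm mdsha velyf xmfao
Hunk 3: at line 1 remove [mdsha] add [zzwim,ipl,bmypk] -> 7 lines: ujt hovrm zzwim ipl bmypk velyf xmfao
Hunk 4: at line 1 remove [zzwim,ipl,bmypk] add [glgk] -> 5 lines: ujt hovrm glgk velyf xmfao
Hunk 5: at line 1 remove [glgk] add [isfze,pgy] -> 6 lines: ujt hovrm isfze pgy velyf xmfao
Hunk 6: at line 3 remove [pgy,velyf] add [zxs,zfdy] -> 6 lines: ujt hovrm isfze zxs zfdy xmfao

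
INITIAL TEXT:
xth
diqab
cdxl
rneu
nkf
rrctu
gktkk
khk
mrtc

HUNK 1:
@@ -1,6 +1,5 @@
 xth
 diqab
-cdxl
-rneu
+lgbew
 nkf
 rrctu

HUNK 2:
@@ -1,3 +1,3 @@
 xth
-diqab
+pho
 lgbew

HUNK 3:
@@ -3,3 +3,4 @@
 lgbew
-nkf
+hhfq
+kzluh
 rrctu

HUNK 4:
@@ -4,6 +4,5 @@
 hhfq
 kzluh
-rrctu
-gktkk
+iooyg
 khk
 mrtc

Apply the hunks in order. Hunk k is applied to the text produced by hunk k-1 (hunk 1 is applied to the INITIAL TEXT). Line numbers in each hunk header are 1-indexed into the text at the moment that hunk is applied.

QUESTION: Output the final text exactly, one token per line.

Answer: xth
pho
lgbew
hhfq
kzluh
iooyg
khk
mrtc

Derivation:
Hunk 1: at line 1 remove [cdxl,rneu] add [lgbew] -> 8 lines: xth diqab lgbew nkf rrctu gktkk khk mrtc
Hunk 2: at line 1 remove [diqab] add [pho] -> 8 lines: xth pho lgbew nkf rrctu gktkk khk mrtc
Hunk 3: at line 3 remove [nkf] add [hhfq,kzluh] -> 9 lines: xth pho lgbew hhfq kzluh rrctu gktkk khk mrtc
Hunk 4: at line 4 remove [rrctu,gktkk] add [iooyg] -> 8 lines: xth pho lgbew hhfq kzluh iooyg khk mrtc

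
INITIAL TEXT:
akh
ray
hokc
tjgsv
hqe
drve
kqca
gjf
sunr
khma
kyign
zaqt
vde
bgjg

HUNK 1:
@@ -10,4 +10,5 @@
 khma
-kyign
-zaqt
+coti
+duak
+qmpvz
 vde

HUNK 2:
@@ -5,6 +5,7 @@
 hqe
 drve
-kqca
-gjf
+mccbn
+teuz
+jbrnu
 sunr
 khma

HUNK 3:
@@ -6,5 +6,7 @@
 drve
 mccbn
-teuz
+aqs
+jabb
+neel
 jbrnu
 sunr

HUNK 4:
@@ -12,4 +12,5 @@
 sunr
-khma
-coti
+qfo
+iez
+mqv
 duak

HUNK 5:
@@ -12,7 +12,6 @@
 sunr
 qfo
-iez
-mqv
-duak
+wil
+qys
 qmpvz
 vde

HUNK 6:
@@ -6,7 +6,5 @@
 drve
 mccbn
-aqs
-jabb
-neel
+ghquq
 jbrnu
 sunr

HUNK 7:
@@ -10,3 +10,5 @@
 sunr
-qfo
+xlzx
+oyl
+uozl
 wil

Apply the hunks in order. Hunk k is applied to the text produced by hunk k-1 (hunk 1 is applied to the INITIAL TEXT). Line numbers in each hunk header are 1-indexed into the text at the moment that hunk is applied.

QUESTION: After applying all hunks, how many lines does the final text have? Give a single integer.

Hunk 1: at line 10 remove [kyign,zaqt] add [coti,duak,qmpvz] -> 15 lines: akh ray hokc tjgsv hqe drve kqca gjf sunr khma coti duak qmpvz vde bgjg
Hunk 2: at line 5 remove [kqca,gjf] add [mccbn,teuz,jbrnu] -> 16 lines: akh ray hokc tjgsv hqe drve mccbn teuz jbrnu sunr khma coti duak qmpvz vde bgjg
Hunk 3: at line 6 remove [teuz] add [aqs,jabb,neel] -> 18 lines: akh ray hokc tjgsv hqe drve mccbn aqs jabb neel jbrnu sunr khma coti duak qmpvz vde bgjg
Hunk 4: at line 12 remove [khma,coti] add [qfo,iez,mqv] -> 19 lines: akh ray hokc tjgsv hqe drve mccbn aqs jabb neel jbrnu sunr qfo iez mqv duak qmpvz vde bgjg
Hunk 5: at line 12 remove [iez,mqv,duak] add [wil,qys] -> 18 lines: akh ray hokc tjgsv hqe drve mccbn aqs jabb neel jbrnu sunr qfo wil qys qmpvz vde bgjg
Hunk 6: at line 6 remove [aqs,jabb,neel] add [ghquq] -> 16 lines: akh ray hokc tjgsv hqe drve mccbn ghquq jbrnu sunr qfo wil qys qmpvz vde bgjg
Hunk 7: at line 10 remove [qfo] add [xlzx,oyl,uozl] -> 18 lines: akh ray hokc tjgsv hqe drve mccbn ghquq jbrnu sunr xlzx oyl uozl wil qys qmpvz vde bgjg
Final line count: 18

Answer: 18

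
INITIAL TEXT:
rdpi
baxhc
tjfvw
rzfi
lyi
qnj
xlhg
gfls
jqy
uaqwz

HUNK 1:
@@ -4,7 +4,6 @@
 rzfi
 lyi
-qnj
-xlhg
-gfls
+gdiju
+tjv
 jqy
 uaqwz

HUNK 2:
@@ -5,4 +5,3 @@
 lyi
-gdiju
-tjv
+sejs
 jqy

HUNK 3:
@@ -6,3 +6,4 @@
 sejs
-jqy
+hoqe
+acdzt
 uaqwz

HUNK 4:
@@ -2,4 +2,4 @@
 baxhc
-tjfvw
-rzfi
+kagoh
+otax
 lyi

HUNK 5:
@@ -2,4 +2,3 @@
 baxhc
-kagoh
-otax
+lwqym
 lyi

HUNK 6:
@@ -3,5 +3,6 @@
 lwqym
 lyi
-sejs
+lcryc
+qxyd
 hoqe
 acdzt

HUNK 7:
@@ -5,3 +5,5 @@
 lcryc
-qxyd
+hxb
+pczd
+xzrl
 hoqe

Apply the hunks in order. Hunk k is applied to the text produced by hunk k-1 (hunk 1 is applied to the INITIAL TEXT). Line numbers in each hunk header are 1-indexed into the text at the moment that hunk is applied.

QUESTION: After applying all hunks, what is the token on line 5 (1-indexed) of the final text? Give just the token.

Answer: lcryc

Derivation:
Hunk 1: at line 4 remove [qnj,xlhg,gfls] add [gdiju,tjv] -> 9 lines: rdpi baxhc tjfvw rzfi lyi gdiju tjv jqy uaqwz
Hunk 2: at line 5 remove [gdiju,tjv] add [sejs] -> 8 lines: rdpi baxhc tjfvw rzfi lyi sejs jqy uaqwz
Hunk 3: at line 6 remove [jqy] add [hoqe,acdzt] -> 9 lines: rdpi baxhc tjfvw rzfi lyi sejs hoqe acdzt uaqwz
Hunk 4: at line 2 remove [tjfvw,rzfi] add [kagoh,otax] -> 9 lines: rdpi baxhc kagoh otax lyi sejs hoqe acdzt uaqwz
Hunk 5: at line 2 remove [kagoh,otax] add [lwqym] -> 8 lines: rdpi baxhc lwqym lyi sejs hoqe acdzt uaqwz
Hunk 6: at line 3 remove [sejs] add [lcryc,qxyd] -> 9 lines: rdpi baxhc lwqym lyi lcryc qxyd hoqe acdzt uaqwz
Hunk 7: at line 5 remove [qxyd] add [hxb,pczd,xzrl] -> 11 lines: rdpi baxhc lwqym lyi lcryc hxb pczd xzrl hoqe acdzt uaqwz
Final line 5: lcryc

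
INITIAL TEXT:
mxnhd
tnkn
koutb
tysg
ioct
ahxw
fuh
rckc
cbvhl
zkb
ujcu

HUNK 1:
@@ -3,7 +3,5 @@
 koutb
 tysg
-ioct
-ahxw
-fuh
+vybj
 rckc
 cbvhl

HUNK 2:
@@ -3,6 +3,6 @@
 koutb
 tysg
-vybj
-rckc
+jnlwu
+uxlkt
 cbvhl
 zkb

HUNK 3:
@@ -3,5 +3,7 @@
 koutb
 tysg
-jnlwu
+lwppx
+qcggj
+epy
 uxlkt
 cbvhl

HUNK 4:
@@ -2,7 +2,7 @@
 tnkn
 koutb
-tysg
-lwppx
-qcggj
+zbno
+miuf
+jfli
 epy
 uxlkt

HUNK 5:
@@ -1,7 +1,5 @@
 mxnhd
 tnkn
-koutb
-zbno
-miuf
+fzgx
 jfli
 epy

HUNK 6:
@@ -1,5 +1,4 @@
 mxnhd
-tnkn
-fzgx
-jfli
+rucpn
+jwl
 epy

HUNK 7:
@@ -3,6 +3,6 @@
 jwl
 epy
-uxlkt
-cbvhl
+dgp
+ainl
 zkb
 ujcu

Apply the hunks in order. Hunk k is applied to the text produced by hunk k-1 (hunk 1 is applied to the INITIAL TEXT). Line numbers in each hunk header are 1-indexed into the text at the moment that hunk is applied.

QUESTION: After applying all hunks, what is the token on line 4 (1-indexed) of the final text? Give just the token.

Hunk 1: at line 3 remove [ioct,ahxw,fuh] add [vybj] -> 9 lines: mxnhd tnkn koutb tysg vybj rckc cbvhl zkb ujcu
Hunk 2: at line 3 remove [vybj,rckc] add [jnlwu,uxlkt] -> 9 lines: mxnhd tnkn koutb tysg jnlwu uxlkt cbvhl zkb ujcu
Hunk 3: at line 3 remove [jnlwu] add [lwppx,qcggj,epy] -> 11 lines: mxnhd tnkn koutb tysg lwppx qcggj epy uxlkt cbvhl zkb ujcu
Hunk 4: at line 2 remove [tysg,lwppx,qcggj] add [zbno,miuf,jfli] -> 11 lines: mxnhd tnkn koutb zbno miuf jfli epy uxlkt cbvhl zkb ujcu
Hunk 5: at line 1 remove [koutb,zbno,miuf] add [fzgx] -> 9 lines: mxnhd tnkn fzgx jfli epy uxlkt cbvhl zkb ujcu
Hunk 6: at line 1 remove [tnkn,fzgx,jfli] add [rucpn,jwl] -> 8 lines: mxnhd rucpn jwl epy uxlkt cbvhl zkb ujcu
Hunk 7: at line 3 remove [uxlkt,cbvhl] add [dgp,ainl] -> 8 lines: mxnhd rucpn jwl epy dgp ainl zkb ujcu
Final line 4: epy

Answer: epy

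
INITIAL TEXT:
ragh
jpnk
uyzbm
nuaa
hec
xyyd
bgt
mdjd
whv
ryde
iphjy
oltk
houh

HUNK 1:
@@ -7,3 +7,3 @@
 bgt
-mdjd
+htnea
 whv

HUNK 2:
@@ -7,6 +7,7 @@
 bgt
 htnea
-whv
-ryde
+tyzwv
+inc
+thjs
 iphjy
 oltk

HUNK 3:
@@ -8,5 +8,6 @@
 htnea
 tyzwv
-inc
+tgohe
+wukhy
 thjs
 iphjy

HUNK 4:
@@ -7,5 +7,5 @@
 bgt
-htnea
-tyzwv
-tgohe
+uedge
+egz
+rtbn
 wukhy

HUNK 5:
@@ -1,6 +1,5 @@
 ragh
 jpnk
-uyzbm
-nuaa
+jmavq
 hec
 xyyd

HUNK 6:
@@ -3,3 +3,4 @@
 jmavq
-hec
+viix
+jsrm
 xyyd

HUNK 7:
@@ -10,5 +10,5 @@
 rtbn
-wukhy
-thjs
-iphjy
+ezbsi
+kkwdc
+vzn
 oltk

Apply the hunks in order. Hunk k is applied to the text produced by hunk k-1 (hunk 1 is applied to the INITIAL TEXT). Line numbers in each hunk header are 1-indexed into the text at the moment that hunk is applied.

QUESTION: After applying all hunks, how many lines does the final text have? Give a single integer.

Answer: 15

Derivation:
Hunk 1: at line 7 remove [mdjd] add [htnea] -> 13 lines: ragh jpnk uyzbm nuaa hec xyyd bgt htnea whv ryde iphjy oltk houh
Hunk 2: at line 7 remove [whv,ryde] add [tyzwv,inc,thjs] -> 14 lines: ragh jpnk uyzbm nuaa hec xyyd bgt htnea tyzwv inc thjs iphjy oltk houh
Hunk 3: at line 8 remove [inc] add [tgohe,wukhy] -> 15 lines: ragh jpnk uyzbm nuaa hec xyyd bgt htnea tyzwv tgohe wukhy thjs iphjy oltk houh
Hunk 4: at line 7 remove [htnea,tyzwv,tgohe] add [uedge,egz,rtbn] -> 15 lines: ragh jpnk uyzbm nuaa hec xyyd bgt uedge egz rtbn wukhy thjs iphjy oltk houh
Hunk 5: at line 1 remove [uyzbm,nuaa] add [jmavq] -> 14 lines: ragh jpnk jmavq hec xyyd bgt uedge egz rtbn wukhy thjs iphjy oltk houh
Hunk 6: at line 3 remove [hec] add [viix,jsrm] -> 15 lines: ragh jpnk jmavq viix jsrm xyyd bgt uedge egz rtbn wukhy thjs iphjy oltk houh
Hunk 7: at line 10 remove [wukhy,thjs,iphjy] add [ezbsi,kkwdc,vzn] -> 15 lines: ragh jpnk jmavq viix jsrm xyyd bgt uedge egz rtbn ezbsi kkwdc vzn oltk houh
Final line count: 15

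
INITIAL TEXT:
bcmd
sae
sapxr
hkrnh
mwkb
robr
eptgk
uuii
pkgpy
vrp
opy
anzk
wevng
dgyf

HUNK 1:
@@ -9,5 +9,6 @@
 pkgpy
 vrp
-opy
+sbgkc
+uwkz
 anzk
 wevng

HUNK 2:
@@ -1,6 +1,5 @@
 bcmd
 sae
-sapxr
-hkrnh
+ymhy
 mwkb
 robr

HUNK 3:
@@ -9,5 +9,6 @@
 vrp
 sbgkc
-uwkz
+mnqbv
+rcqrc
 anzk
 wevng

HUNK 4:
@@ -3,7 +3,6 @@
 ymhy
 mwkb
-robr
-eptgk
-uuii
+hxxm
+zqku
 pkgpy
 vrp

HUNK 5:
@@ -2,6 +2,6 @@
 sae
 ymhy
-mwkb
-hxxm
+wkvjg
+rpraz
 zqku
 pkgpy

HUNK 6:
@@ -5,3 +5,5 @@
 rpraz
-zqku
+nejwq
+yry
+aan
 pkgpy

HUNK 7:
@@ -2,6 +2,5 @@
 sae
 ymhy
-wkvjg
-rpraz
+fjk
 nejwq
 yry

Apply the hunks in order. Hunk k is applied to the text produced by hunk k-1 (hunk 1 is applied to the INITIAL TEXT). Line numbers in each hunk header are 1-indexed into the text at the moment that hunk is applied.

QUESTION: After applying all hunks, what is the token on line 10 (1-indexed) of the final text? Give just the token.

Hunk 1: at line 9 remove [opy] add [sbgkc,uwkz] -> 15 lines: bcmd sae sapxr hkrnh mwkb robr eptgk uuii pkgpy vrp sbgkc uwkz anzk wevng dgyf
Hunk 2: at line 1 remove [sapxr,hkrnh] add [ymhy] -> 14 lines: bcmd sae ymhy mwkb robr eptgk uuii pkgpy vrp sbgkc uwkz anzk wevng dgyf
Hunk 3: at line 9 remove [uwkz] add [mnqbv,rcqrc] -> 15 lines: bcmd sae ymhy mwkb robr eptgk uuii pkgpy vrp sbgkc mnqbv rcqrc anzk wevng dgyf
Hunk 4: at line 3 remove [robr,eptgk,uuii] add [hxxm,zqku] -> 14 lines: bcmd sae ymhy mwkb hxxm zqku pkgpy vrp sbgkc mnqbv rcqrc anzk wevng dgyf
Hunk 5: at line 2 remove [mwkb,hxxm] add [wkvjg,rpraz] -> 14 lines: bcmd sae ymhy wkvjg rpraz zqku pkgpy vrp sbgkc mnqbv rcqrc anzk wevng dgyf
Hunk 6: at line 5 remove [zqku] add [nejwq,yry,aan] -> 16 lines: bcmd sae ymhy wkvjg rpraz nejwq yry aan pkgpy vrp sbgkc mnqbv rcqrc anzk wevng dgyf
Hunk 7: at line 2 remove [wkvjg,rpraz] add [fjk] -> 15 lines: bcmd sae ymhy fjk nejwq yry aan pkgpy vrp sbgkc mnqbv rcqrc anzk wevng dgyf
Final line 10: sbgkc

Answer: sbgkc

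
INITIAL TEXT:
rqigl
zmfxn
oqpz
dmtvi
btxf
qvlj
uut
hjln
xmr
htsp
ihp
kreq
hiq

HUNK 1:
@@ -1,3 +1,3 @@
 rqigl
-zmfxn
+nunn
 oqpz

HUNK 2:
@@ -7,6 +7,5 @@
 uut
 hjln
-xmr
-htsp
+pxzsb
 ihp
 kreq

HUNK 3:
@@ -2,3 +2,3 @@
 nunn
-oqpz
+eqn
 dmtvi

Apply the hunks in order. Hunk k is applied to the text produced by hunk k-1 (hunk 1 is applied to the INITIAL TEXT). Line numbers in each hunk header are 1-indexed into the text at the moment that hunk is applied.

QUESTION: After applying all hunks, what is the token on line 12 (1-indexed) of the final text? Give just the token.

Hunk 1: at line 1 remove [zmfxn] add [nunn] -> 13 lines: rqigl nunn oqpz dmtvi btxf qvlj uut hjln xmr htsp ihp kreq hiq
Hunk 2: at line 7 remove [xmr,htsp] add [pxzsb] -> 12 lines: rqigl nunn oqpz dmtvi btxf qvlj uut hjln pxzsb ihp kreq hiq
Hunk 3: at line 2 remove [oqpz] add [eqn] -> 12 lines: rqigl nunn eqn dmtvi btxf qvlj uut hjln pxzsb ihp kreq hiq
Final line 12: hiq

Answer: hiq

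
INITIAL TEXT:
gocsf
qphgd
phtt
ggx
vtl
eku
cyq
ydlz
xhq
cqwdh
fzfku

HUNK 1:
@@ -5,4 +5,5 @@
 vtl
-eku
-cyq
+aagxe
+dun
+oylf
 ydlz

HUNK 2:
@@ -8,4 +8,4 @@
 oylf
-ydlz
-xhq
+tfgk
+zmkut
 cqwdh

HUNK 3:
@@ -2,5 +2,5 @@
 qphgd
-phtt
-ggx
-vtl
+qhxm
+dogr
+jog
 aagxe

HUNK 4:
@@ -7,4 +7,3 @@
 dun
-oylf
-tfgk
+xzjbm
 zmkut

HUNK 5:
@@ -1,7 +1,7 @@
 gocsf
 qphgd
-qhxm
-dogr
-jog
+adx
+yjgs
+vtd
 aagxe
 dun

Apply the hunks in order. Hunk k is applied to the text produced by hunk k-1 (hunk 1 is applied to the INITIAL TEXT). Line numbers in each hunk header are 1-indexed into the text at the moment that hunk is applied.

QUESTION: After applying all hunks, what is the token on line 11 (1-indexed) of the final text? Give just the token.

Hunk 1: at line 5 remove [eku,cyq] add [aagxe,dun,oylf] -> 12 lines: gocsf qphgd phtt ggx vtl aagxe dun oylf ydlz xhq cqwdh fzfku
Hunk 2: at line 8 remove [ydlz,xhq] add [tfgk,zmkut] -> 12 lines: gocsf qphgd phtt ggx vtl aagxe dun oylf tfgk zmkut cqwdh fzfku
Hunk 3: at line 2 remove [phtt,ggx,vtl] add [qhxm,dogr,jog] -> 12 lines: gocsf qphgd qhxm dogr jog aagxe dun oylf tfgk zmkut cqwdh fzfku
Hunk 4: at line 7 remove [oylf,tfgk] add [xzjbm] -> 11 lines: gocsf qphgd qhxm dogr jog aagxe dun xzjbm zmkut cqwdh fzfku
Hunk 5: at line 1 remove [qhxm,dogr,jog] add [adx,yjgs,vtd] -> 11 lines: gocsf qphgd adx yjgs vtd aagxe dun xzjbm zmkut cqwdh fzfku
Final line 11: fzfku

Answer: fzfku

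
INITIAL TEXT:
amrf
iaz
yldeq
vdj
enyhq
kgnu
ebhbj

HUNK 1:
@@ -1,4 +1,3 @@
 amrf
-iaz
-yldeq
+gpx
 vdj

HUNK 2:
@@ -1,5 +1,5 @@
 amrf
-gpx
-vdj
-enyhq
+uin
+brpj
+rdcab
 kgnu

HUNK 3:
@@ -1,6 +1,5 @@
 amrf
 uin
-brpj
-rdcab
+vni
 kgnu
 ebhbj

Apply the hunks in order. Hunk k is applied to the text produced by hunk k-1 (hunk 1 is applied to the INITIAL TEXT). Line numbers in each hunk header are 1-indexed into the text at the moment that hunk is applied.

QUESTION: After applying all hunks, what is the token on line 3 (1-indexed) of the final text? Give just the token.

Hunk 1: at line 1 remove [iaz,yldeq] add [gpx] -> 6 lines: amrf gpx vdj enyhq kgnu ebhbj
Hunk 2: at line 1 remove [gpx,vdj,enyhq] add [uin,brpj,rdcab] -> 6 lines: amrf uin brpj rdcab kgnu ebhbj
Hunk 3: at line 1 remove [brpj,rdcab] add [vni] -> 5 lines: amrf uin vni kgnu ebhbj
Final line 3: vni

Answer: vni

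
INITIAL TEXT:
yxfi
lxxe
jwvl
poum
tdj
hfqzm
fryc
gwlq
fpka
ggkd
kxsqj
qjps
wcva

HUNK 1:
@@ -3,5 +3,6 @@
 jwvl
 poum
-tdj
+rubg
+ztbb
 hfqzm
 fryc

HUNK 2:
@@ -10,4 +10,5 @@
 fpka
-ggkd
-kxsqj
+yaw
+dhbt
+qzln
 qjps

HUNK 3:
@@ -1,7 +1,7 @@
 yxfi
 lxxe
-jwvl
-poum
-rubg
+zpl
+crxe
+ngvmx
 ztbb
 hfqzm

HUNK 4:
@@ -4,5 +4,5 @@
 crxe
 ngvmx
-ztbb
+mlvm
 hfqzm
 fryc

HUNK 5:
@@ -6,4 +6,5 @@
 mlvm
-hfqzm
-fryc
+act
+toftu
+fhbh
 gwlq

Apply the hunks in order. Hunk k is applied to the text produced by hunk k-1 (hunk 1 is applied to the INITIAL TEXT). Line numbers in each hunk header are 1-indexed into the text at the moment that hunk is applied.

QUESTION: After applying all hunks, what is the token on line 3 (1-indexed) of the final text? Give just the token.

Hunk 1: at line 3 remove [tdj] add [rubg,ztbb] -> 14 lines: yxfi lxxe jwvl poum rubg ztbb hfqzm fryc gwlq fpka ggkd kxsqj qjps wcva
Hunk 2: at line 10 remove [ggkd,kxsqj] add [yaw,dhbt,qzln] -> 15 lines: yxfi lxxe jwvl poum rubg ztbb hfqzm fryc gwlq fpka yaw dhbt qzln qjps wcva
Hunk 3: at line 1 remove [jwvl,poum,rubg] add [zpl,crxe,ngvmx] -> 15 lines: yxfi lxxe zpl crxe ngvmx ztbb hfqzm fryc gwlq fpka yaw dhbt qzln qjps wcva
Hunk 4: at line 4 remove [ztbb] add [mlvm] -> 15 lines: yxfi lxxe zpl crxe ngvmx mlvm hfqzm fryc gwlq fpka yaw dhbt qzln qjps wcva
Hunk 5: at line 6 remove [hfqzm,fryc] add [act,toftu,fhbh] -> 16 lines: yxfi lxxe zpl crxe ngvmx mlvm act toftu fhbh gwlq fpka yaw dhbt qzln qjps wcva
Final line 3: zpl

Answer: zpl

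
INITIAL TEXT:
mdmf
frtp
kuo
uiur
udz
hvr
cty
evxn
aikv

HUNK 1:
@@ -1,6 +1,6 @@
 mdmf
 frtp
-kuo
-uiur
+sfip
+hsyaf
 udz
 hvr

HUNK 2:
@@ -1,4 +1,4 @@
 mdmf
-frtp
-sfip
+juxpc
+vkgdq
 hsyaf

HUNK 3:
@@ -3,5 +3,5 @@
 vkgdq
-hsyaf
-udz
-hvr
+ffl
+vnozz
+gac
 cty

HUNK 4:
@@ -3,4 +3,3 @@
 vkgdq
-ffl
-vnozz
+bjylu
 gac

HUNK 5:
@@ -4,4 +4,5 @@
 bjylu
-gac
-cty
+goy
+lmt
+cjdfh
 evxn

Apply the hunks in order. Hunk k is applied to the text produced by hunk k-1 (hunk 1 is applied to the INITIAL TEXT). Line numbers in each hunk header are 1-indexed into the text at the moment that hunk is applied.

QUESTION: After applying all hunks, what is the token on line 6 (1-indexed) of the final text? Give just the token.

Answer: lmt

Derivation:
Hunk 1: at line 1 remove [kuo,uiur] add [sfip,hsyaf] -> 9 lines: mdmf frtp sfip hsyaf udz hvr cty evxn aikv
Hunk 2: at line 1 remove [frtp,sfip] add [juxpc,vkgdq] -> 9 lines: mdmf juxpc vkgdq hsyaf udz hvr cty evxn aikv
Hunk 3: at line 3 remove [hsyaf,udz,hvr] add [ffl,vnozz,gac] -> 9 lines: mdmf juxpc vkgdq ffl vnozz gac cty evxn aikv
Hunk 4: at line 3 remove [ffl,vnozz] add [bjylu] -> 8 lines: mdmf juxpc vkgdq bjylu gac cty evxn aikv
Hunk 5: at line 4 remove [gac,cty] add [goy,lmt,cjdfh] -> 9 lines: mdmf juxpc vkgdq bjylu goy lmt cjdfh evxn aikv
Final line 6: lmt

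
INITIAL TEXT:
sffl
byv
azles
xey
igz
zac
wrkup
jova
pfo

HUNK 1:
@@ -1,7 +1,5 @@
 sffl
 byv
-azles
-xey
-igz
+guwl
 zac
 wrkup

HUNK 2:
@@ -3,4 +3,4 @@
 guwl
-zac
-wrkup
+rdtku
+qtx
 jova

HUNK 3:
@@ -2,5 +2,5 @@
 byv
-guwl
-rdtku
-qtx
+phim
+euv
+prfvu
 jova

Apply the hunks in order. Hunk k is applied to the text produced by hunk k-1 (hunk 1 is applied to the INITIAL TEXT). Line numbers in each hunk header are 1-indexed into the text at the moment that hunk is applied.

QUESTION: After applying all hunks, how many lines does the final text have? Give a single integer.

Answer: 7

Derivation:
Hunk 1: at line 1 remove [azles,xey,igz] add [guwl] -> 7 lines: sffl byv guwl zac wrkup jova pfo
Hunk 2: at line 3 remove [zac,wrkup] add [rdtku,qtx] -> 7 lines: sffl byv guwl rdtku qtx jova pfo
Hunk 3: at line 2 remove [guwl,rdtku,qtx] add [phim,euv,prfvu] -> 7 lines: sffl byv phim euv prfvu jova pfo
Final line count: 7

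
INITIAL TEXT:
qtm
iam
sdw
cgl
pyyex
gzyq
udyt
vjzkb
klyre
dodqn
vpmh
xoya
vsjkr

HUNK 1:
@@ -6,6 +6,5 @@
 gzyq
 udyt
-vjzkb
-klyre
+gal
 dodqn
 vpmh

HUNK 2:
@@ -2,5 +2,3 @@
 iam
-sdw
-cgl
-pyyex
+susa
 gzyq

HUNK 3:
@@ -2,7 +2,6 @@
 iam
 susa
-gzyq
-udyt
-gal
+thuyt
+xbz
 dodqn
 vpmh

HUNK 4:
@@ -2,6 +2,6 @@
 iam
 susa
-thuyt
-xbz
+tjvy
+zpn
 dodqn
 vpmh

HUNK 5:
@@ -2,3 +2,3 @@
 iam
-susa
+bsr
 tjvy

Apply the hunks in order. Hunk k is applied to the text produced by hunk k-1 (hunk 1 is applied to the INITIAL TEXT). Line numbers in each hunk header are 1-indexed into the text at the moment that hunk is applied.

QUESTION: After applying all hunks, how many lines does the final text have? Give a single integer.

Hunk 1: at line 6 remove [vjzkb,klyre] add [gal] -> 12 lines: qtm iam sdw cgl pyyex gzyq udyt gal dodqn vpmh xoya vsjkr
Hunk 2: at line 2 remove [sdw,cgl,pyyex] add [susa] -> 10 lines: qtm iam susa gzyq udyt gal dodqn vpmh xoya vsjkr
Hunk 3: at line 2 remove [gzyq,udyt,gal] add [thuyt,xbz] -> 9 lines: qtm iam susa thuyt xbz dodqn vpmh xoya vsjkr
Hunk 4: at line 2 remove [thuyt,xbz] add [tjvy,zpn] -> 9 lines: qtm iam susa tjvy zpn dodqn vpmh xoya vsjkr
Hunk 5: at line 2 remove [susa] add [bsr] -> 9 lines: qtm iam bsr tjvy zpn dodqn vpmh xoya vsjkr
Final line count: 9

Answer: 9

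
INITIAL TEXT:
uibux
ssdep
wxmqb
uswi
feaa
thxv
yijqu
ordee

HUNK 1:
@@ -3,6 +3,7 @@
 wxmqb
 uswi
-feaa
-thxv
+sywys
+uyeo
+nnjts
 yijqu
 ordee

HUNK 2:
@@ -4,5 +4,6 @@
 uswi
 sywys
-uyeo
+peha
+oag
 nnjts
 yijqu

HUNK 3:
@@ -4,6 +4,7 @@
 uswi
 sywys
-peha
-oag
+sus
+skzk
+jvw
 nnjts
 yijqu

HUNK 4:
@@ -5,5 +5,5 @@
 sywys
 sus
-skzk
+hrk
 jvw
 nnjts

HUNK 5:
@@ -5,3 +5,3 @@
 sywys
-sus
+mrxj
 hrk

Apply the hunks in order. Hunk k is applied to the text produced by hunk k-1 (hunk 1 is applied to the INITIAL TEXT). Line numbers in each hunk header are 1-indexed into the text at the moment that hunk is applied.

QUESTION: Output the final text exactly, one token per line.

Hunk 1: at line 3 remove [feaa,thxv] add [sywys,uyeo,nnjts] -> 9 lines: uibux ssdep wxmqb uswi sywys uyeo nnjts yijqu ordee
Hunk 2: at line 4 remove [uyeo] add [peha,oag] -> 10 lines: uibux ssdep wxmqb uswi sywys peha oag nnjts yijqu ordee
Hunk 3: at line 4 remove [peha,oag] add [sus,skzk,jvw] -> 11 lines: uibux ssdep wxmqb uswi sywys sus skzk jvw nnjts yijqu ordee
Hunk 4: at line 5 remove [skzk] add [hrk] -> 11 lines: uibux ssdep wxmqb uswi sywys sus hrk jvw nnjts yijqu ordee
Hunk 5: at line 5 remove [sus] add [mrxj] -> 11 lines: uibux ssdep wxmqb uswi sywys mrxj hrk jvw nnjts yijqu ordee

Answer: uibux
ssdep
wxmqb
uswi
sywys
mrxj
hrk
jvw
nnjts
yijqu
ordee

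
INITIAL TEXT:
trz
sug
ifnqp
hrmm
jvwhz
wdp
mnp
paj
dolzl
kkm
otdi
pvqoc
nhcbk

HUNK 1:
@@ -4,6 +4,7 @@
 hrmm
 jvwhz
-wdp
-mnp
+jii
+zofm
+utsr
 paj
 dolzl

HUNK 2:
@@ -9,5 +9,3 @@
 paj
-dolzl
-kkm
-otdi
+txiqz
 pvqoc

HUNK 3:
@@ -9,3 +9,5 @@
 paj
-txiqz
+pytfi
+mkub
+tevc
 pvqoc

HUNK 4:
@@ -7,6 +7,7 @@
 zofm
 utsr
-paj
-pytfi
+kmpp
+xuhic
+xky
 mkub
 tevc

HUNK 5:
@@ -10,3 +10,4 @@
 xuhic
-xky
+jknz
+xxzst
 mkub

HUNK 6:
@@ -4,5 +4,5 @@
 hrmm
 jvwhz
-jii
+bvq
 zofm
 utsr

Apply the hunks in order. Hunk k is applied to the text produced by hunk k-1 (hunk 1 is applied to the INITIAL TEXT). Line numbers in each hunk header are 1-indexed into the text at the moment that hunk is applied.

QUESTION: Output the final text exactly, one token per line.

Hunk 1: at line 4 remove [wdp,mnp] add [jii,zofm,utsr] -> 14 lines: trz sug ifnqp hrmm jvwhz jii zofm utsr paj dolzl kkm otdi pvqoc nhcbk
Hunk 2: at line 9 remove [dolzl,kkm,otdi] add [txiqz] -> 12 lines: trz sug ifnqp hrmm jvwhz jii zofm utsr paj txiqz pvqoc nhcbk
Hunk 3: at line 9 remove [txiqz] add [pytfi,mkub,tevc] -> 14 lines: trz sug ifnqp hrmm jvwhz jii zofm utsr paj pytfi mkub tevc pvqoc nhcbk
Hunk 4: at line 7 remove [paj,pytfi] add [kmpp,xuhic,xky] -> 15 lines: trz sug ifnqp hrmm jvwhz jii zofm utsr kmpp xuhic xky mkub tevc pvqoc nhcbk
Hunk 5: at line 10 remove [xky] add [jknz,xxzst] -> 16 lines: trz sug ifnqp hrmm jvwhz jii zofm utsr kmpp xuhic jknz xxzst mkub tevc pvqoc nhcbk
Hunk 6: at line 4 remove [jii] add [bvq] -> 16 lines: trz sug ifnqp hrmm jvwhz bvq zofm utsr kmpp xuhic jknz xxzst mkub tevc pvqoc nhcbk

Answer: trz
sug
ifnqp
hrmm
jvwhz
bvq
zofm
utsr
kmpp
xuhic
jknz
xxzst
mkub
tevc
pvqoc
nhcbk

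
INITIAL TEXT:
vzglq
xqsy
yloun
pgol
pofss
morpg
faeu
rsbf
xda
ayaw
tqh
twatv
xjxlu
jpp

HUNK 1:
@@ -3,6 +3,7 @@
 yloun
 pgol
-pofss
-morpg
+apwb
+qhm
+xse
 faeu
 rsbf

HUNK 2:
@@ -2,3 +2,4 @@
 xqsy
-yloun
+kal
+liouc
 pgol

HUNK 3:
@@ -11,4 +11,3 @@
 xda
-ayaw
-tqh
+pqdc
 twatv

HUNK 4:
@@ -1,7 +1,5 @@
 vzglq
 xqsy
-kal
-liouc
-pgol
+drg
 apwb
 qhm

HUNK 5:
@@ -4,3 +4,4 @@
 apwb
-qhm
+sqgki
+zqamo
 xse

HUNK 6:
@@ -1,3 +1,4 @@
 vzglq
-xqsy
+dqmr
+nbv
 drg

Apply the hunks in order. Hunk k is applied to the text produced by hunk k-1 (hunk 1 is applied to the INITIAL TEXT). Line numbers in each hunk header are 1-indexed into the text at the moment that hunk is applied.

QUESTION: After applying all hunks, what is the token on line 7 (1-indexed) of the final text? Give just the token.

Answer: zqamo

Derivation:
Hunk 1: at line 3 remove [pofss,morpg] add [apwb,qhm,xse] -> 15 lines: vzglq xqsy yloun pgol apwb qhm xse faeu rsbf xda ayaw tqh twatv xjxlu jpp
Hunk 2: at line 2 remove [yloun] add [kal,liouc] -> 16 lines: vzglq xqsy kal liouc pgol apwb qhm xse faeu rsbf xda ayaw tqh twatv xjxlu jpp
Hunk 3: at line 11 remove [ayaw,tqh] add [pqdc] -> 15 lines: vzglq xqsy kal liouc pgol apwb qhm xse faeu rsbf xda pqdc twatv xjxlu jpp
Hunk 4: at line 1 remove [kal,liouc,pgol] add [drg] -> 13 lines: vzglq xqsy drg apwb qhm xse faeu rsbf xda pqdc twatv xjxlu jpp
Hunk 5: at line 4 remove [qhm] add [sqgki,zqamo] -> 14 lines: vzglq xqsy drg apwb sqgki zqamo xse faeu rsbf xda pqdc twatv xjxlu jpp
Hunk 6: at line 1 remove [xqsy] add [dqmr,nbv] -> 15 lines: vzglq dqmr nbv drg apwb sqgki zqamo xse faeu rsbf xda pqdc twatv xjxlu jpp
Final line 7: zqamo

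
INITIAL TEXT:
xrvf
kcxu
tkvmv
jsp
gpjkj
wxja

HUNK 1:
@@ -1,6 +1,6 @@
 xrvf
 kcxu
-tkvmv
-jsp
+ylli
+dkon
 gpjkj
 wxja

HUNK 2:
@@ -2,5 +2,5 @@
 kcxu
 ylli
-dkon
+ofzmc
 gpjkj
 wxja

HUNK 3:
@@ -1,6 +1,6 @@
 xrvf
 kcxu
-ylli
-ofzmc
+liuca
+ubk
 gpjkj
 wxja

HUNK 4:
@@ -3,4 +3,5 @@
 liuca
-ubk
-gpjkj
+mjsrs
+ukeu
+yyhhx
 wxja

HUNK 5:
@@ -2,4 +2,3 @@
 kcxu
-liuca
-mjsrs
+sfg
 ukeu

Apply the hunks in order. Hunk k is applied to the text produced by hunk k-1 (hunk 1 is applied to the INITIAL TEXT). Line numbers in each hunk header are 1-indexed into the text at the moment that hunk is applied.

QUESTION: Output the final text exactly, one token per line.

Hunk 1: at line 1 remove [tkvmv,jsp] add [ylli,dkon] -> 6 lines: xrvf kcxu ylli dkon gpjkj wxja
Hunk 2: at line 2 remove [dkon] add [ofzmc] -> 6 lines: xrvf kcxu ylli ofzmc gpjkj wxja
Hunk 3: at line 1 remove [ylli,ofzmc] add [liuca,ubk] -> 6 lines: xrvf kcxu liuca ubk gpjkj wxja
Hunk 4: at line 3 remove [ubk,gpjkj] add [mjsrs,ukeu,yyhhx] -> 7 lines: xrvf kcxu liuca mjsrs ukeu yyhhx wxja
Hunk 5: at line 2 remove [liuca,mjsrs] add [sfg] -> 6 lines: xrvf kcxu sfg ukeu yyhhx wxja

Answer: xrvf
kcxu
sfg
ukeu
yyhhx
wxja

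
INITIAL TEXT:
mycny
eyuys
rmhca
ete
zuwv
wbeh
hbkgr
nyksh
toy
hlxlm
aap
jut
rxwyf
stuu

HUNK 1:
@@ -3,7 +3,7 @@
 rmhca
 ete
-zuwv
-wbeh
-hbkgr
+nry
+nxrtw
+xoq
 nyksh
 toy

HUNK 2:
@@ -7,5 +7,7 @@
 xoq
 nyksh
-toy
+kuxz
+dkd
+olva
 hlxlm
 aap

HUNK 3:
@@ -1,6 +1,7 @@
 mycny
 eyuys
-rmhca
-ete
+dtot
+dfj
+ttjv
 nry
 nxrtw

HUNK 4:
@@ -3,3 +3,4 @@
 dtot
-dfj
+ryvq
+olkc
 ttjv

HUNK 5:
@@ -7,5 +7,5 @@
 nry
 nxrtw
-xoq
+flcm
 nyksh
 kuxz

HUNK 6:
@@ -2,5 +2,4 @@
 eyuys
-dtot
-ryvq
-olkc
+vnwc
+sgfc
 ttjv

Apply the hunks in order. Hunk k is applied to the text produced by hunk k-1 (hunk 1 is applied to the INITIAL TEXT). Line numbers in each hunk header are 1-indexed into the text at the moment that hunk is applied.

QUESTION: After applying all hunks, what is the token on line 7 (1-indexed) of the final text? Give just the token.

Answer: nxrtw

Derivation:
Hunk 1: at line 3 remove [zuwv,wbeh,hbkgr] add [nry,nxrtw,xoq] -> 14 lines: mycny eyuys rmhca ete nry nxrtw xoq nyksh toy hlxlm aap jut rxwyf stuu
Hunk 2: at line 7 remove [toy] add [kuxz,dkd,olva] -> 16 lines: mycny eyuys rmhca ete nry nxrtw xoq nyksh kuxz dkd olva hlxlm aap jut rxwyf stuu
Hunk 3: at line 1 remove [rmhca,ete] add [dtot,dfj,ttjv] -> 17 lines: mycny eyuys dtot dfj ttjv nry nxrtw xoq nyksh kuxz dkd olva hlxlm aap jut rxwyf stuu
Hunk 4: at line 3 remove [dfj] add [ryvq,olkc] -> 18 lines: mycny eyuys dtot ryvq olkc ttjv nry nxrtw xoq nyksh kuxz dkd olva hlxlm aap jut rxwyf stuu
Hunk 5: at line 7 remove [xoq] add [flcm] -> 18 lines: mycny eyuys dtot ryvq olkc ttjv nry nxrtw flcm nyksh kuxz dkd olva hlxlm aap jut rxwyf stuu
Hunk 6: at line 2 remove [dtot,ryvq,olkc] add [vnwc,sgfc] -> 17 lines: mycny eyuys vnwc sgfc ttjv nry nxrtw flcm nyksh kuxz dkd olva hlxlm aap jut rxwyf stuu
Final line 7: nxrtw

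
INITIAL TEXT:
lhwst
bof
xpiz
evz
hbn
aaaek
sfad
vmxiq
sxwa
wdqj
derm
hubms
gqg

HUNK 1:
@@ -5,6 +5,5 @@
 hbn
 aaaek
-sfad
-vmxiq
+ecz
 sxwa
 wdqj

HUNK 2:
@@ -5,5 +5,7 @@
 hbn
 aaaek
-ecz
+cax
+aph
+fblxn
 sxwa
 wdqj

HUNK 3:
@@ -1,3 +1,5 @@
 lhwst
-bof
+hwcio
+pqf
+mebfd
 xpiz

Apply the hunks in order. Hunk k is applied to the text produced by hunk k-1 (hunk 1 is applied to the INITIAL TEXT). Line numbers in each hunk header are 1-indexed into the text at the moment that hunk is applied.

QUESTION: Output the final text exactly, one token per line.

Hunk 1: at line 5 remove [sfad,vmxiq] add [ecz] -> 12 lines: lhwst bof xpiz evz hbn aaaek ecz sxwa wdqj derm hubms gqg
Hunk 2: at line 5 remove [ecz] add [cax,aph,fblxn] -> 14 lines: lhwst bof xpiz evz hbn aaaek cax aph fblxn sxwa wdqj derm hubms gqg
Hunk 3: at line 1 remove [bof] add [hwcio,pqf,mebfd] -> 16 lines: lhwst hwcio pqf mebfd xpiz evz hbn aaaek cax aph fblxn sxwa wdqj derm hubms gqg

Answer: lhwst
hwcio
pqf
mebfd
xpiz
evz
hbn
aaaek
cax
aph
fblxn
sxwa
wdqj
derm
hubms
gqg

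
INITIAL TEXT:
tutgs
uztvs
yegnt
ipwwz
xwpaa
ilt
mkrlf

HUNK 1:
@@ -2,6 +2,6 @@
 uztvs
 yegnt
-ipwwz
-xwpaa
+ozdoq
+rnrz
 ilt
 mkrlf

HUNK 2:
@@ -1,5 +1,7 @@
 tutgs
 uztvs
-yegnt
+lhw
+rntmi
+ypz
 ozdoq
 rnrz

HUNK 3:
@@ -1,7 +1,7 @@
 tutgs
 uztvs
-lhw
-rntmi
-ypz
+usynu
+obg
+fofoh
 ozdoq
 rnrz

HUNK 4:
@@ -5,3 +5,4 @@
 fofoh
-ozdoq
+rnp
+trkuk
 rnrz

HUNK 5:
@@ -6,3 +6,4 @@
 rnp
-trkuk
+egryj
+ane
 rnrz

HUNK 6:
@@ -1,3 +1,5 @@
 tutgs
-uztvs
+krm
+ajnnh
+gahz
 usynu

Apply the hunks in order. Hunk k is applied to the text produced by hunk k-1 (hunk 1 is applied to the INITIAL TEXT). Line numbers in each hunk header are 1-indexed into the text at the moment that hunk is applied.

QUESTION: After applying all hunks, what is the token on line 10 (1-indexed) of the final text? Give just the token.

Answer: ane

Derivation:
Hunk 1: at line 2 remove [ipwwz,xwpaa] add [ozdoq,rnrz] -> 7 lines: tutgs uztvs yegnt ozdoq rnrz ilt mkrlf
Hunk 2: at line 1 remove [yegnt] add [lhw,rntmi,ypz] -> 9 lines: tutgs uztvs lhw rntmi ypz ozdoq rnrz ilt mkrlf
Hunk 3: at line 1 remove [lhw,rntmi,ypz] add [usynu,obg,fofoh] -> 9 lines: tutgs uztvs usynu obg fofoh ozdoq rnrz ilt mkrlf
Hunk 4: at line 5 remove [ozdoq] add [rnp,trkuk] -> 10 lines: tutgs uztvs usynu obg fofoh rnp trkuk rnrz ilt mkrlf
Hunk 5: at line 6 remove [trkuk] add [egryj,ane] -> 11 lines: tutgs uztvs usynu obg fofoh rnp egryj ane rnrz ilt mkrlf
Hunk 6: at line 1 remove [uztvs] add [krm,ajnnh,gahz] -> 13 lines: tutgs krm ajnnh gahz usynu obg fofoh rnp egryj ane rnrz ilt mkrlf
Final line 10: ane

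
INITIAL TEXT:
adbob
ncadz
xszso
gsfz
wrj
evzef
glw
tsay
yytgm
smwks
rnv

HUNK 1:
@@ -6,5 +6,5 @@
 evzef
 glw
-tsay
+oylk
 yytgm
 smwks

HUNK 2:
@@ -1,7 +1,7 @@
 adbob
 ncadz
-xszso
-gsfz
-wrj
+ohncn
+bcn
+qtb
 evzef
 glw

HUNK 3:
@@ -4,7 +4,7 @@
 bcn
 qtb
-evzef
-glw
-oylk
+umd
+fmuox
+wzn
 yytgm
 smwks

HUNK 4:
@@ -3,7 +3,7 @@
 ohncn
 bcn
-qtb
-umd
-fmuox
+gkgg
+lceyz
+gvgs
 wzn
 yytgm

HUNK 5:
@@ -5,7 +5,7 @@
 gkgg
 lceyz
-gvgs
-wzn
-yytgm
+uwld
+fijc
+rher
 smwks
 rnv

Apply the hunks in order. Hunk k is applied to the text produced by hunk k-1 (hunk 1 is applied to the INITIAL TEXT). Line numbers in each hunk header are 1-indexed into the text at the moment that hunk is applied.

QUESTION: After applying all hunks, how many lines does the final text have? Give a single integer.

Hunk 1: at line 6 remove [tsay] add [oylk] -> 11 lines: adbob ncadz xszso gsfz wrj evzef glw oylk yytgm smwks rnv
Hunk 2: at line 1 remove [xszso,gsfz,wrj] add [ohncn,bcn,qtb] -> 11 lines: adbob ncadz ohncn bcn qtb evzef glw oylk yytgm smwks rnv
Hunk 3: at line 4 remove [evzef,glw,oylk] add [umd,fmuox,wzn] -> 11 lines: adbob ncadz ohncn bcn qtb umd fmuox wzn yytgm smwks rnv
Hunk 4: at line 3 remove [qtb,umd,fmuox] add [gkgg,lceyz,gvgs] -> 11 lines: adbob ncadz ohncn bcn gkgg lceyz gvgs wzn yytgm smwks rnv
Hunk 5: at line 5 remove [gvgs,wzn,yytgm] add [uwld,fijc,rher] -> 11 lines: adbob ncadz ohncn bcn gkgg lceyz uwld fijc rher smwks rnv
Final line count: 11

Answer: 11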